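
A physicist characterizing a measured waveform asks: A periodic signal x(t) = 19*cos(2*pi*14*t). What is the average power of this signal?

Average power of A*cos(wt) is A^2/2.
P = 19^2 / 2 = 361/2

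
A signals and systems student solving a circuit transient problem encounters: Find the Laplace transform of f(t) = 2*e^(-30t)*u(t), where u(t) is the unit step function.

Standard Laplace transform pair:
e^(-at)*u(t) <-> 1/(s+a)
With a = 30: L{2*e^(-30t)*u(t)} = 2/(s+30), ROC: Re(s) > -30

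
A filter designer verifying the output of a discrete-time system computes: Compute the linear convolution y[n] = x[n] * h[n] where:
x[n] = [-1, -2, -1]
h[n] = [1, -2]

y[n] = sum_k x[k]*h[n-k]. Output length = len(x) + len(h) - 1 = 3 + 2 - 1 = 4.
y[0] = -1*1 = -1
y[1] = -2*1 + -1*-2 = 0
y[2] = -1*1 + -2*-2 = 3
y[3] = -1*-2 = 2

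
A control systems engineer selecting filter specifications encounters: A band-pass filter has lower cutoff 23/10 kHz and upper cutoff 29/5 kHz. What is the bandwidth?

Bandwidth = f_high - f_low
= 29/5 kHz - 23/10 kHz = 7/2 kHz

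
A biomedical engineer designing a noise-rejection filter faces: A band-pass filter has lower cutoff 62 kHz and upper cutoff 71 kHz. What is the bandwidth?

Bandwidth = f_high - f_low
= 71 kHz - 62 kHz = 9 kHz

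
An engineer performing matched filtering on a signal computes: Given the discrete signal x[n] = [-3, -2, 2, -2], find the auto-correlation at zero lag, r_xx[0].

The auto-correlation at zero lag r_xx[0] equals the signal energy.
r_xx[0] = sum of x[n]^2 = (-3)^2 + (-2)^2 + 2^2 + (-2)^2
= 9 + 4 + 4 + 4 = 21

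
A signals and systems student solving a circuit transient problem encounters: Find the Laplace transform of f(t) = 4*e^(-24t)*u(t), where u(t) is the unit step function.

Standard Laplace transform pair:
e^(-at)*u(t) <-> 1/(s+a)
With a = 24: L{4*e^(-24t)*u(t)} = 4/(s+24), ROC: Re(s) > -24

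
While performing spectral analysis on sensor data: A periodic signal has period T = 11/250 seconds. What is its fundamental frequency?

The fundamental frequency is the reciprocal of the period.
f = 1/T = 1/(11/250) = 250/11 Hz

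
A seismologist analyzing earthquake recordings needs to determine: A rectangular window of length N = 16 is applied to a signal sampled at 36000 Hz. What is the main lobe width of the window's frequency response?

For a rectangular window of length N,
the main lobe width in frequency is 2*f_s/N.
= 2*36000/16 = 4500 Hz
This determines the minimum frequency separation for resolving two sinusoids.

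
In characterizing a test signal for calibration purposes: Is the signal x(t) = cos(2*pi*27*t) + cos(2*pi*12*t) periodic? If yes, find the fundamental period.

f1 = 27 Hz, f2 = 12 Hz
Period T1 = 1/27, T2 = 1/12
Ratio T1/T2 = 12/27, which is rational.
The signal is periodic with fundamental period T = 1/GCD(27,12) = 1/3 s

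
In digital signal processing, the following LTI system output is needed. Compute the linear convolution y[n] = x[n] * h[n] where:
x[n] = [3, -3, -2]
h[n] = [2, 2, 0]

y[n] = sum_k x[k]*h[n-k]. Output length = len(x) + len(h) - 1 = 3 + 3 - 1 = 5.
y[0] = 3*2 = 6
y[1] = -3*2 + 3*2 = 0
y[2] = -2*2 + -3*2 + 3*0 = -10
y[3] = -2*2 + -3*0 = -4
y[4] = -2*0 = 0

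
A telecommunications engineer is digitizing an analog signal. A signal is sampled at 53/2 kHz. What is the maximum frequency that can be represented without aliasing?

The maximum frequency that can be represented without aliasing
is the Nyquist frequency: f_max = f_s / 2 = 53/2 kHz / 2 = 53/4 kHz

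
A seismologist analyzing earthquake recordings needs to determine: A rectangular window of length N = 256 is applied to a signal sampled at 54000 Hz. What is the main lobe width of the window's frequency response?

For a rectangular window of length N,
the main lobe width in frequency is 2*f_s/N.
= 2*54000/256 = 3375/8 Hz
This determines the minimum frequency separation for resolving two sinusoids.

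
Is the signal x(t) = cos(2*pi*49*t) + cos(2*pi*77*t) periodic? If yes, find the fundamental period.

f1 = 49 Hz, f2 = 77 Hz
Period T1 = 1/49, T2 = 1/77
Ratio T1/T2 = 77/49, which is rational.
The signal is periodic with fundamental period T = 1/GCD(49,77) = 1/7 s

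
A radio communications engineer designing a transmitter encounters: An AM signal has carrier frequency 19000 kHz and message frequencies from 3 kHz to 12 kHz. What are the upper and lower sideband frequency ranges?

Upper sideband (USB) = fc + [fm_low, fm_high] = 19000 + [3, 12] = [19003, 19012] kHz
Lower sideband (LSB) = fc - [fm_high, fm_low] = 19000 - [12, 3] = [18988, 18997] kHz
Total occupied spectrum: 18988 kHz to 19012 kHz (plus carrier at 19000 kHz)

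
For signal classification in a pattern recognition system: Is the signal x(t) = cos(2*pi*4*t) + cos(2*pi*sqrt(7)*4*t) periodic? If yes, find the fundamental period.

f1 = 4 Hz, f2 = 4*sqrt(7) Hz
Ratio f2/f1 = sqrt(7), which is irrational.
Since the frequency ratio is irrational, no common period exists.
The signal is not periodic.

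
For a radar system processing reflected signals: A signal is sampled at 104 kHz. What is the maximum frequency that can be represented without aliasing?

The maximum frequency that can be represented without aliasing
is the Nyquist frequency: f_max = f_s / 2 = 104 kHz / 2 = 52 kHz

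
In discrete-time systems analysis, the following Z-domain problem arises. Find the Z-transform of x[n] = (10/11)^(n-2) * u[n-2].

Time-shifting property: if X(z) = Z{x[n]}, then Z{x[n-d]} = z^(-d) * X(z)
X(z) = z/(z - 10/11) for x[n] = (10/11)^n * u[n]
Z{x[n-2]} = z^(-2) * z/(z - 10/11) = z^(-1)/(z - 10/11)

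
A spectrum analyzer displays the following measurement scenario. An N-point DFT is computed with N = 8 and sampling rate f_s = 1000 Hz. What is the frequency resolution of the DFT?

DFT frequency resolution = f_s / N
= 1000 / 8 = 125 Hz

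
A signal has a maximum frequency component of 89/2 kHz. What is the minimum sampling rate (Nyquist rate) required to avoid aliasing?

By the Nyquist-Shannon sampling theorem,
the minimum sampling rate (Nyquist rate) must be at least 2 * f_max.
Nyquist rate = 2 * 89/2 kHz = 89 kHz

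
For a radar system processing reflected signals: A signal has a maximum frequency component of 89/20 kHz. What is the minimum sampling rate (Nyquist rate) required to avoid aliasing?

By the Nyquist-Shannon sampling theorem,
the minimum sampling rate (Nyquist rate) must be at least 2 * f_max.
Nyquist rate = 2 * 89/20 kHz = 89/10 kHz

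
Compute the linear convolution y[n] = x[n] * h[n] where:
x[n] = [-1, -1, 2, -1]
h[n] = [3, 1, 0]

y[n] = sum_k x[k]*h[n-k]. Output length = len(x) + len(h) - 1 = 4 + 3 - 1 = 6.
y[0] = -1*3 = -3
y[1] = -1*3 + -1*1 = -4
y[2] = 2*3 + -1*1 + -1*0 = 5
y[3] = -1*3 + 2*1 + -1*0 = -1
y[4] = -1*1 + 2*0 = -1
y[5] = -1*0 = 0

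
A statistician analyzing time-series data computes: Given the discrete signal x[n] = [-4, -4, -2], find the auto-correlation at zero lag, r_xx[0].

The auto-correlation at zero lag r_xx[0] equals the signal energy.
r_xx[0] = sum of x[n]^2 = (-4)^2 + (-4)^2 + (-2)^2
= 16 + 16 + 4 = 36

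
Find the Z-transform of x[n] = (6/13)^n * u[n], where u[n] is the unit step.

The Z-transform of a^n * u[n] is z/(z-a) for |z| > |a|.
Here a = 6/13, so X(z) = z/(z - (6/13)) = 13z/(13z - 6)
ROC: |z| > 6/13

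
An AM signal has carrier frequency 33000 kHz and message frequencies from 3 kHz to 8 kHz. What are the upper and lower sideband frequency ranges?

Upper sideband (USB) = fc + [fm_low, fm_high] = 33000 + [3, 8] = [33003, 33008] kHz
Lower sideband (LSB) = fc - [fm_high, fm_low] = 33000 - [8, 3] = [32992, 32997] kHz
Total occupied spectrum: 32992 kHz to 33008 kHz (plus carrier at 33000 kHz)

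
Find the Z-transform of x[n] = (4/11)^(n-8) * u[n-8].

Time-shifting property: if X(z) = Z{x[n]}, then Z{x[n-d]} = z^(-d) * X(z)
X(z) = z/(z - 4/11) for x[n] = (4/11)^n * u[n]
Z{x[n-8]} = z^(-8) * z/(z - 4/11) = z^(-7)/(z - 4/11)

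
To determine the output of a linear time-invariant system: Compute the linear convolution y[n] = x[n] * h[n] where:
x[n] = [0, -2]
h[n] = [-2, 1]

y[n] = sum_k x[k]*h[n-k]. Output length = len(x) + len(h) - 1 = 2 + 2 - 1 = 3.
y[0] = 0*-2 = 0
y[1] = -2*-2 + 0*1 = 4
y[2] = -2*1 = -2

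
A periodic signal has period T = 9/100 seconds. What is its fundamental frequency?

The fundamental frequency is the reciprocal of the period.
f = 1/T = 1/(9/100) = 100/9 Hz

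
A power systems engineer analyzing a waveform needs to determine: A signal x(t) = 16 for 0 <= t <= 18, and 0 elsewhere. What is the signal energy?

Energy = integral of |x(t)|^2 dt over the signal duration
= 16^2 * 18 = 256 * 18 = 4608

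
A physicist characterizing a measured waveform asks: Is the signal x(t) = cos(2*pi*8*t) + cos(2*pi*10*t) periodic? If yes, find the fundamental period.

f1 = 8 Hz, f2 = 10 Hz
Period T1 = 1/8, T2 = 1/10
Ratio T1/T2 = 10/8, which is rational.
The signal is periodic with fundamental period T = 1/GCD(8,10) = 1/2 s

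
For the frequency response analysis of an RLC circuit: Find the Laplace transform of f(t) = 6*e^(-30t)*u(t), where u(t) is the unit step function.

Standard Laplace transform pair:
e^(-at)*u(t) <-> 1/(s+a)
With a = 30: L{6*e^(-30t)*u(t)} = 6/(s+30), ROC: Re(s) > -30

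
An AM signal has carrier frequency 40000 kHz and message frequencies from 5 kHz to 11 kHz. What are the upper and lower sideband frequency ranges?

Upper sideband (USB) = fc + [fm_low, fm_high] = 40000 + [5, 11] = [40005, 40011] kHz
Lower sideband (LSB) = fc - [fm_high, fm_low] = 40000 - [11, 5] = [39989, 39995] kHz
Total occupied spectrum: 39989 kHz to 40011 kHz (plus carrier at 40000 kHz)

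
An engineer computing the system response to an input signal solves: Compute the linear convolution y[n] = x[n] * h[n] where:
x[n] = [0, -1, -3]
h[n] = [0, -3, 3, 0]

y[n] = sum_k x[k]*h[n-k]. Output length = len(x) + len(h) - 1 = 3 + 4 - 1 = 6.
y[0] = 0*0 = 0
y[1] = -1*0 + 0*-3 = 0
y[2] = -3*0 + -1*-3 + 0*3 = 3
y[3] = -3*-3 + -1*3 + 0*0 = 6
y[4] = -3*3 + -1*0 = -9
y[5] = -3*0 = 0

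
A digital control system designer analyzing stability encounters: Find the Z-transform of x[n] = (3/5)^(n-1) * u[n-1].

Time-shifting property: if X(z) = Z{x[n]}, then Z{x[n-d]} = z^(-d) * X(z)
X(z) = z/(z - 3/5) for x[n] = (3/5)^n * u[n]
Z{x[n-1]} = z^(-1) * z/(z - 3/5) = 1/(z - 3/5)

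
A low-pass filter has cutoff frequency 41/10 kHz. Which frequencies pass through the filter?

A low-pass filter passes all frequencies below the cutoff frequency 41/10 kHz and attenuates higher frequencies.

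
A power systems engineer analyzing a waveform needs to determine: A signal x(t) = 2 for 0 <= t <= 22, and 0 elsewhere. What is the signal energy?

Energy = integral of |x(t)|^2 dt over the signal duration
= 2^2 * 22 = 4 * 22 = 88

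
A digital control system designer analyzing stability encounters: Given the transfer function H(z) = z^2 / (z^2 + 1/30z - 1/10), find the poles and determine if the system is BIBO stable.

Poles are roots of the denominator: z^2 + 1/30z - 1/10 = 0.
Quadratic formula: z = [-(1/30) +/- sqrt((1/30)^2 - 4*(-1/10))] / 2
Discriminant = 1/900 + 2/5 = 361/900; sqrt = 19/30.
z = (-1/30 +/- 19/30) / 2 => z = 3/10 or z = -1/3.
|p1| = 1/3, |p2| = 3/10.
For BIBO stability, all poles must lie inside the unit circle (|p| < 1).
System is STABLE since both |p| < 1.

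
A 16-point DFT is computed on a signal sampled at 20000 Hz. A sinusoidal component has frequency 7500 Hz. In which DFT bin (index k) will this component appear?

DFT frequency resolution = f_s/N = 20000/16 = 1250 Hz
Bin index k = f_signal / resolution = 7500 / 1250 = 6
The signal frequency 7500 Hz falls in DFT bin k = 6.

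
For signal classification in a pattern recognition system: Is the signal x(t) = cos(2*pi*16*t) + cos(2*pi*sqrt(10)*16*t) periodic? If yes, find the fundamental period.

f1 = 16 Hz, f2 = 16*sqrt(10) Hz
Ratio f2/f1 = sqrt(10), which is irrational.
Since the frequency ratio is irrational, no common period exists.
The signal is not periodic.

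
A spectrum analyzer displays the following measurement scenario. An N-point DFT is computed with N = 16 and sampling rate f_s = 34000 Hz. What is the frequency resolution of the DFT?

DFT frequency resolution = f_s / N
= 34000 / 16 = 2125 Hz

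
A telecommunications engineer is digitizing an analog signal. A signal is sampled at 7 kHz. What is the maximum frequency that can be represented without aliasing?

The maximum frequency that can be represented without aliasing
is the Nyquist frequency: f_max = f_s / 2 = 7 kHz / 2 = 7/2 kHz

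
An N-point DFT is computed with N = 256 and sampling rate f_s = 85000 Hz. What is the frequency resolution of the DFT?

DFT frequency resolution = f_s / N
= 85000 / 256 = 10625/32 Hz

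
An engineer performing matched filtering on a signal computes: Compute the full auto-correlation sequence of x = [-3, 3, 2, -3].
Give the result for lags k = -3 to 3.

r_xx[k] = sum_m x[m]*x[m+k], indexed from 0, for k = -3 to 3:
  r_xx[-3] = x[3]*x[0] = 9
  r_xx[-2] = x[2]*x[0] + x[3]*x[1] = -15
  r_xx[-1] = x[1]*x[0] + x[2]*x[1] + x[3]*x[2] = -9
  r_xx[0] = x[0]*x[0] + x[1]*x[1] + x[2]*x[2] + x[3]*x[3] = 31
  r_xx[1] = x[0]*x[1] + x[1]*x[2] + x[2]*x[3] = -9
  r_xx[2] = x[0]*x[2] + x[1]*x[3] = -15
  r_xx[3] = x[0]*x[3] = 9
r_xx = [9, -15, -9, 31, -9, -15, 9]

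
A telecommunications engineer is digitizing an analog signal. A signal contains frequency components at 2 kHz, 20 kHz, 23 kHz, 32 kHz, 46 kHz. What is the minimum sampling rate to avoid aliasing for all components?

The highest frequency component is f_max = 46 kHz.
Nyquist rate = 2 * f_max = 2 * 46 kHz = 92 kHz.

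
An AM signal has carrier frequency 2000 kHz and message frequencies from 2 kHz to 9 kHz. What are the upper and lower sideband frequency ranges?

Upper sideband (USB) = fc + [fm_low, fm_high] = 2000 + [2, 9] = [2002, 2009] kHz
Lower sideband (LSB) = fc - [fm_high, fm_low] = 2000 - [9, 2] = [1991, 1998] kHz
Total occupied spectrum: 1991 kHz to 2009 kHz (plus carrier at 2000 kHz)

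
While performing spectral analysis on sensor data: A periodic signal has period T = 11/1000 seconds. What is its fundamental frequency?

The fundamental frequency is the reciprocal of the period.
f = 1/T = 1/(11/1000) = 1000/11 Hz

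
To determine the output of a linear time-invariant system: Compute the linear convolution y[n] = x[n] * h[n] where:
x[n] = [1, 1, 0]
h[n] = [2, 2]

y[n] = sum_k x[k]*h[n-k]. Output length = len(x) + len(h) - 1 = 3 + 2 - 1 = 4.
y[0] = 1*2 = 2
y[1] = 1*2 + 1*2 = 4
y[2] = 0*2 + 1*2 = 2
y[3] = 0*2 = 0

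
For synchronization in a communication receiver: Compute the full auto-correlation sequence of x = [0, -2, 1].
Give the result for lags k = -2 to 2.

r_xx[k] = sum_m x[m]*x[m+k], indexed from 0, for k = -2 to 2:
  r_xx[-2] = x[2]*x[0] = 0
  r_xx[-1] = x[1]*x[0] + x[2]*x[1] = -2
  r_xx[0] = x[0]*x[0] + x[1]*x[1] + x[2]*x[2] = 5
  r_xx[1] = x[0]*x[1] + x[1]*x[2] = -2
  r_xx[2] = x[0]*x[2] = 0
r_xx = [0, -2, 5, -2, 0]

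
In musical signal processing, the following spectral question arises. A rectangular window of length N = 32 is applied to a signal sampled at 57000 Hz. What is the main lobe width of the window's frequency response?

For a rectangular window of length N,
the main lobe width in frequency is 2*f_s/N.
= 2*57000/32 = 7125/2 Hz
This determines the minimum frequency separation for resolving two sinusoids.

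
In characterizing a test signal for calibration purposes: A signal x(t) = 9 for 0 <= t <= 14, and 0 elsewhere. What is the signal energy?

Energy = integral of |x(t)|^2 dt over the signal duration
= 9^2 * 14 = 81 * 14 = 1134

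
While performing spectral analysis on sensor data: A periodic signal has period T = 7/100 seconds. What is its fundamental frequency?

The fundamental frequency is the reciprocal of the period.
f = 1/T = 1/(7/100) = 100/7 Hz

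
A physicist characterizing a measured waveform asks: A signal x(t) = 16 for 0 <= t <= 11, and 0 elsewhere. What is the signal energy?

Energy = integral of |x(t)|^2 dt over the signal duration
= 16^2 * 11 = 256 * 11 = 2816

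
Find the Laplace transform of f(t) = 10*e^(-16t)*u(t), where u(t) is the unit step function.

Standard Laplace transform pair:
e^(-at)*u(t) <-> 1/(s+a)
With a = 16: L{10*e^(-16t)*u(t)} = 10/(s+16), ROC: Re(s) > -16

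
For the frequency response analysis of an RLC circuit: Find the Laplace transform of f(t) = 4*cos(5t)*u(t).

Standard pair: cos(wt)*u(t) <-> s/(s^2+w^2)
With w = 5: L{4*cos(5t)*u(t)} = 4s/(s^2+25)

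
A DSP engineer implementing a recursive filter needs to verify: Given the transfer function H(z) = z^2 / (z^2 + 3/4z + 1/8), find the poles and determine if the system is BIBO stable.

Poles are roots of the denominator: z^2 + 3/4z + 1/8 = 0.
Quadratic formula: z = [-(3/4) +/- sqrt((3/4)^2 - 4*(1/8))] / 2
Discriminant = 9/16 - 1/2 = 1/16; sqrt = 1/4.
z = (-3/4 +/- 1/4) / 2 => z = -1/4 or z = -1/2.
|p1| = 1/4, |p2| = 1/2.
For BIBO stability, all poles must lie inside the unit circle (|p| < 1).
System is STABLE since both |p| < 1.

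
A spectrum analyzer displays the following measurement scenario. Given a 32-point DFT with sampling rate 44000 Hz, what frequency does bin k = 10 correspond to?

The frequency of DFT bin k is: f_k = k * f_s / N
f_10 = 10 * 44000 / 32 = 13750 Hz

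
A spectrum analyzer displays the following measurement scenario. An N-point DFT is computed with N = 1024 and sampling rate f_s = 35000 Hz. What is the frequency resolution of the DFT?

DFT frequency resolution = f_s / N
= 35000 / 1024 = 4375/128 Hz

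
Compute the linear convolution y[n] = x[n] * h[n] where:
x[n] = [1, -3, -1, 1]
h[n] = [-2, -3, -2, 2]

y[n] = sum_k x[k]*h[n-k]. Output length = len(x) + len(h) - 1 = 4 + 4 - 1 = 7.
y[0] = 1*-2 = -2
y[1] = -3*-2 + 1*-3 = 3
y[2] = -1*-2 + -3*-3 + 1*-2 = 9
y[3] = 1*-2 + -1*-3 + -3*-2 + 1*2 = 9
y[4] = 1*-3 + -1*-2 + -3*2 = -7
y[5] = 1*-2 + -1*2 = -4
y[6] = 1*2 = 2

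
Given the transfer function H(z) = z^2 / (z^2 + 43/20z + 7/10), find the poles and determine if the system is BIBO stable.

Poles are roots of the denominator: z^2 + 43/20z + 7/10 = 0.
Quadratic formula: z = [-(43/20) +/- sqrt((43/20)^2 - 4*(7/10))] / 2
Discriminant = 1849/400 - 14/5 = 729/400; sqrt = 27/20.
z = (-43/20 +/- 27/20) / 2 => z = -2/5 or z = -7/4.
|p1| = 7/4, |p2| = 2/5.
For BIBO stability, all poles must lie inside the unit circle (|p| < 1).
System is UNSTABLE since at least one |p| >= 1.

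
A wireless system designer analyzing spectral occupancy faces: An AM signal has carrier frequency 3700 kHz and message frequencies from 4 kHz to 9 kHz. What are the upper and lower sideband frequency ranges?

Upper sideband (USB) = fc + [fm_low, fm_high] = 3700 + [4, 9] = [3704, 3709] kHz
Lower sideband (LSB) = fc - [fm_high, fm_low] = 3700 - [9, 4] = [3691, 3696] kHz
Total occupied spectrum: 3691 kHz to 3709 kHz (plus carrier at 3700 kHz)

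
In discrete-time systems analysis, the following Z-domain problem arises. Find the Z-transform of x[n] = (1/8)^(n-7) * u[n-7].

Time-shifting property: if X(z) = Z{x[n]}, then Z{x[n-d]} = z^(-d) * X(z)
X(z) = z/(z - 1/8) for x[n] = (1/8)^n * u[n]
Z{x[n-7]} = z^(-7) * z/(z - 1/8) = z^(-6)/(z - 1/8)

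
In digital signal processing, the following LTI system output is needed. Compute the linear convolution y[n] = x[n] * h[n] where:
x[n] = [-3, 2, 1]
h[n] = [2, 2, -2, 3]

y[n] = sum_k x[k]*h[n-k]. Output length = len(x) + len(h) - 1 = 3 + 4 - 1 = 6.
y[0] = -3*2 = -6
y[1] = 2*2 + -3*2 = -2
y[2] = 1*2 + 2*2 + -3*-2 = 12
y[3] = 1*2 + 2*-2 + -3*3 = -11
y[4] = 1*-2 + 2*3 = 4
y[5] = 1*3 = 3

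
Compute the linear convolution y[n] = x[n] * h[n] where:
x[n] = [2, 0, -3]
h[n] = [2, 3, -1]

y[n] = sum_k x[k]*h[n-k]. Output length = len(x) + len(h) - 1 = 3 + 3 - 1 = 5.
y[0] = 2*2 = 4
y[1] = 0*2 + 2*3 = 6
y[2] = -3*2 + 0*3 + 2*-1 = -8
y[3] = -3*3 + 0*-1 = -9
y[4] = -3*-1 = 3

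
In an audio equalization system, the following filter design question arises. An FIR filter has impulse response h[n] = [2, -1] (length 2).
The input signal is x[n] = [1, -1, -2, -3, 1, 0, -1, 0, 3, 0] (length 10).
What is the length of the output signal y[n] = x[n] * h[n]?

For linear convolution, the output length is:
len(y) = len(x) + len(h) - 1 = 10 + 2 - 1 = 11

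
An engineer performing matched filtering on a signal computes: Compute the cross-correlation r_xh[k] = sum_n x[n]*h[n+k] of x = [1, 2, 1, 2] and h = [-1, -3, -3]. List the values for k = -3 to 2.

Both sequences indexed from 0 and zero outside their support.
Lags with overlap: k = -3 to 2.
  r_xh[-3] = x[3]*h[0] = -2
  r_xh[-2] = x[2]*h[0] + x[3]*h[1] = -7
  r_xh[-1] = x[1]*h[0] + x[2]*h[1] + x[3]*h[2] = -11
  r_xh[0] = x[0]*h[0] + x[1]*h[1] + x[2]*h[2] = -10
  r_xh[1] = x[0]*h[1] + x[1]*h[2] = -9
  r_xh[2] = x[0]*h[2] = -3
r_xh = [-2, -7, -11, -10, -9, -3] (for k = -3, ..., 2)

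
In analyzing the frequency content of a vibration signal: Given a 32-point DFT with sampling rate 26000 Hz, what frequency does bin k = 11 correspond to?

The frequency of DFT bin k is: f_k = k * f_s / N
f_11 = 11 * 26000 / 32 = 17875/2 Hz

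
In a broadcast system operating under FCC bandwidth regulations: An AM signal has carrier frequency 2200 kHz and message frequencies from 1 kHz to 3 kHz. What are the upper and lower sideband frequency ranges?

Upper sideband (USB) = fc + [fm_low, fm_high] = 2200 + [1, 3] = [2201, 2203] kHz
Lower sideband (LSB) = fc - [fm_high, fm_low] = 2200 - [3, 1] = [2197, 2199] kHz
Total occupied spectrum: 2197 kHz to 2203 kHz (plus carrier at 2200 kHz)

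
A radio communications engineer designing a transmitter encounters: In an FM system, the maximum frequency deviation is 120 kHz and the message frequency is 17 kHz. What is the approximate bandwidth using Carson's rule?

Carson's rule: BW = 2*(delta_f + f_m)
= 2*(120 + 17) kHz = 274 kHz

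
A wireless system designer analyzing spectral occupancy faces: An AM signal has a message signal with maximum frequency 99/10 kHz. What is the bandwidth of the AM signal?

In AM (double-sideband), the bandwidth is twice the message frequency.
BW = 2 * f_m = 2 * 99/10 kHz = 99/5 kHz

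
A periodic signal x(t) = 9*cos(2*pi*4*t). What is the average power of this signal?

Average power of A*cos(wt) is A^2/2.
P = 9^2 / 2 = 81/2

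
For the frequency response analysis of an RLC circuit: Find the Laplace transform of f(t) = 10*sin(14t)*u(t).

Standard pair: sin(wt)*u(t) <-> w/(s^2+w^2)
With w = 14: L{10*sin(14t)*u(t)} = 140/(s^2+196)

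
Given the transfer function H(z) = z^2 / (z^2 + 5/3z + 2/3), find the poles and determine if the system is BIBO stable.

Poles are roots of the denominator: z^2 + 5/3z + 2/3 = 0.
Quadratic formula: z = [-(5/3) +/- sqrt((5/3)^2 - 4*(2/3))] / 2
Discriminant = 25/9 - 8/3 = 1/9; sqrt = 1/3.
z = (-5/3 +/- 1/3) / 2 => z = -2/3 or z = -1.
|p1| = 1, |p2| = 2/3.
For BIBO stability, all poles must lie inside the unit circle (|p| < 1).
System is UNSTABLE since at least one |p| >= 1.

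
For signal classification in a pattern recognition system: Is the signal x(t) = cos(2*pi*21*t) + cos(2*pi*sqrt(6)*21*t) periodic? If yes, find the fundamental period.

f1 = 21 Hz, f2 = 21*sqrt(6) Hz
Ratio f2/f1 = sqrt(6), which is irrational.
Since the frequency ratio is irrational, no common period exists.
The signal is not periodic.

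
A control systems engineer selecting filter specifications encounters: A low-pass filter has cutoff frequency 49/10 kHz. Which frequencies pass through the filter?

A low-pass filter passes all frequencies below the cutoff frequency 49/10 kHz and attenuates higher frequencies.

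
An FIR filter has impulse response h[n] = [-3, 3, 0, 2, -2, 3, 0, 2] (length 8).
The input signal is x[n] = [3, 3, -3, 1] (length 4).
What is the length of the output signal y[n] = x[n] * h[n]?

For linear convolution, the output length is:
len(y) = len(x) + len(h) - 1 = 4 + 8 - 1 = 11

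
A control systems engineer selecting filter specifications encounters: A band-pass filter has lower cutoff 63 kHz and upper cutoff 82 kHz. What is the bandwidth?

Bandwidth = f_high - f_low
= 82 kHz - 63 kHz = 19 kHz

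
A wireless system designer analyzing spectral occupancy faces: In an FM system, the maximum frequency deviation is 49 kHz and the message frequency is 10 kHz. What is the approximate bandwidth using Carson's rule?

Carson's rule: BW = 2*(delta_f + f_m)
= 2*(49 + 10) kHz = 118 kHz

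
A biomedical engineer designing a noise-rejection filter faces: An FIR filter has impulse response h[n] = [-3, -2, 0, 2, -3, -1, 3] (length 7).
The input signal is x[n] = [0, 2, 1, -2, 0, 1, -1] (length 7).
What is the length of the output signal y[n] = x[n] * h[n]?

For linear convolution, the output length is:
len(y) = len(x) + len(h) - 1 = 7 + 7 - 1 = 13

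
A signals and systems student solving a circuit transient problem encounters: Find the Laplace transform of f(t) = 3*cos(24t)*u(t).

Standard pair: cos(wt)*u(t) <-> s/(s^2+w^2)
With w = 24: L{3*cos(24t)*u(t)} = 3s/(s^2+576)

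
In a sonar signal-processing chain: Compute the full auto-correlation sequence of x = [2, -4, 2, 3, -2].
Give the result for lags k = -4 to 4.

r_xx[k] = sum_m x[m]*x[m+k], indexed from 0, for k = -4 to 4:
  r_xx[-4] = x[4]*x[0] = -4
  r_xx[-3] = x[3]*x[0] + x[4]*x[1] = 14
  r_xx[-2] = x[2]*x[0] + x[3]*x[1] + x[4]*x[2] = -12
  r_xx[-1] = x[1]*x[0] + x[2]*x[1] + x[3]*x[2] + x[4]*x[3] = -16
  r_xx[0] = x[0]*x[0] + x[1]*x[1] + x[2]*x[2] + x[3]*x[3] + x[4]*x[4] = 37
  r_xx[1] = x[0]*x[1] + x[1]*x[2] + x[2]*x[3] + x[3]*x[4] = -16
  r_xx[2] = x[0]*x[2] + x[1]*x[3] + x[2]*x[4] = -12
  r_xx[3] = x[0]*x[3] + x[1]*x[4] = 14
  r_xx[4] = x[0]*x[4] = -4
r_xx = [-4, 14, -12, -16, 37, -16, -12, 14, -4]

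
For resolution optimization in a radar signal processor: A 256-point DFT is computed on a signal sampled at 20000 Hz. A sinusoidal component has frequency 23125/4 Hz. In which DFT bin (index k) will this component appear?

DFT frequency resolution = f_s/N = 20000/256 = 625/8 Hz
Bin index k = f_signal / resolution = 23125/4 / 625/8 = 74
The signal frequency 23125/4 Hz falls in DFT bin k = 74.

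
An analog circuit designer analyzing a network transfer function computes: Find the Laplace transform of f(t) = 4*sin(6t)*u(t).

Standard pair: sin(wt)*u(t) <-> w/(s^2+w^2)
With w = 6: L{4*sin(6t)*u(t)} = 24/(s^2+36)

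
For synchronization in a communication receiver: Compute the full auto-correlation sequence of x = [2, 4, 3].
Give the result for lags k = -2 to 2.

r_xx[k] = sum_m x[m]*x[m+k], indexed from 0, for k = -2 to 2:
  r_xx[-2] = x[2]*x[0] = 6
  r_xx[-1] = x[1]*x[0] + x[2]*x[1] = 20
  r_xx[0] = x[0]*x[0] + x[1]*x[1] + x[2]*x[2] = 29
  r_xx[1] = x[0]*x[1] + x[1]*x[2] = 20
  r_xx[2] = x[0]*x[2] = 6
r_xx = [6, 20, 29, 20, 6]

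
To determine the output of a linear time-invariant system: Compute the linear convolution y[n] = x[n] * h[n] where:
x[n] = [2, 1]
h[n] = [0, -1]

y[n] = sum_k x[k]*h[n-k]. Output length = len(x) + len(h) - 1 = 2 + 2 - 1 = 3.
y[0] = 2*0 = 0
y[1] = 1*0 + 2*-1 = -2
y[2] = 1*-1 = -1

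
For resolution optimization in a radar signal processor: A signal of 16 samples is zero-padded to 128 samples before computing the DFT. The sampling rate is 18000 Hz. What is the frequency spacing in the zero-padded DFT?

Original DFT: N = 16, resolution = f_s/N = 18000/16 = 1125 Hz
Zero-padded DFT: N = 128, resolution = f_s/N = 18000/128 = 1125/8 Hz
Zero-padding interpolates the spectrum (finer frequency grid)
but does NOT improve the true spectral resolution (ability to resolve close frequencies).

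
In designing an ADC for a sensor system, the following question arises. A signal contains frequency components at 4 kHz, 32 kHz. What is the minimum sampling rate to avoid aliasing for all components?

The highest frequency component is f_max = 32 kHz.
Nyquist rate = 2 * f_max = 2 * 32 kHz = 64 kHz.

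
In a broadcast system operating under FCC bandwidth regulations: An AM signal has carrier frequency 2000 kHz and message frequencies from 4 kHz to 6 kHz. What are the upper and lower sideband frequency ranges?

Upper sideband (USB) = fc + [fm_low, fm_high] = 2000 + [4, 6] = [2004, 2006] kHz
Lower sideband (LSB) = fc - [fm_high, fm_low] = 2000 - [6, 4] = [1994, 1996] kHz
Total occupied spectrum: 1994 kHz to 2006 kHz (plus carrier at 2000 kHz)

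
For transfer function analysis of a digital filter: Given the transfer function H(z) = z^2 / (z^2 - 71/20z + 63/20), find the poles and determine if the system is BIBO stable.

Poles are roots of the denominator: z^2 - 71/20z + 63/20 = 0.
Quadratic formula: z = [-(-71/20) +/- sqrt((-71/20)^2 - 4*(63/20))] / 2
Discriminant = 5041/400 - 63/5 = 1/400; sqrt = 1/20.
z = (71/20 +/- 1/20) / 2 => z = 9/5 or z = 7/4.
|p1| = 7/4, |p2| = 9/5.
For BIBO stability, all poles must lie inside the unit circle (|p| < 1).
System is UNSTABLE since at least one |p| >= 1.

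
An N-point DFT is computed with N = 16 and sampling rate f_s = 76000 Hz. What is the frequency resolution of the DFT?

DFT frequency resolution = f_s / N
= 76000 / 16 = 4750 Hz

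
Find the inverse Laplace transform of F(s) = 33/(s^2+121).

Standard pair: w/(s^2+w^2) <-> sin(wt)*u(t)
Recognize w^2 = 121, so w = 11; numerator 33 = 3*11.
f(t) = 3*sin(11t)*u(t)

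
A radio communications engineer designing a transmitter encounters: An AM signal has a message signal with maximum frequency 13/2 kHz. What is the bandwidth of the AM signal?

In AM (double-sideband), the bandwidth is twice the message frequency.
BW = 2 * f_m = 2 * 13/2 kHz = 13 kHz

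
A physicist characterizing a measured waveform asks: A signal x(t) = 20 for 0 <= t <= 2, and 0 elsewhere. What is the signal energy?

Energy = integral of |x(t)|^2 dt over the signal duration
= 20^2 * 2 = 400 * 2 = 800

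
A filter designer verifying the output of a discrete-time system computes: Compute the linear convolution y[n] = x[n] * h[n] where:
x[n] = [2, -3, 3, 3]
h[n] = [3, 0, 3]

y[n] = sum_k x[k]*h[n-k]. Output length = len(x) + len(h) - 1 = 4 + 3 - 1 = 6.
y[0] = 2*3 = 6
y[1] = -3*3 + 2*0 = -9
y[2] = 3*3 + -3*0 + 2*3 = 15
y[3] = 3*3 + 3*0 + -3*3 = 0
y[4] = 3*0 + 3*3 = 9
y[5] = 3*3 = 9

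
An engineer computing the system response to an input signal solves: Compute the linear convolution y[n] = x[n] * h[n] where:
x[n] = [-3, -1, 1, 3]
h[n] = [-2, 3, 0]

y[n] = sum_k x[k]*h[n-k]. Output length = len(x) + len(h) - 1 = 4 + 3 - 1 = 6.
y[0] = -3*-2 = 6
y[1] = -1*-2 + -3*3 = -7
y[2] = 1*-2 + -1*3 + -3*0 = -5
y[3] = 3*-2 + 1*3 + -1*0 = -3
y[4] = 3*3 + 1*0 = 9
y[5] = 3*0 = 0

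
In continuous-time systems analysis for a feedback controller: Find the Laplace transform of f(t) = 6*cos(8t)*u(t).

Standard pair: cos(wt)*u(t) <-> s/(s^2+w^2)
With w = 8: L{6*cos(8t)*u(t)} = 6s/(s^2+64)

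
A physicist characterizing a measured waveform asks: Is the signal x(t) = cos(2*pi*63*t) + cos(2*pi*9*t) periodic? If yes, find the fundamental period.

f1 = 63 Hz, f2 = 9 Hz
Period T1 = 1/63, T2 = 1/9
Ratio T1/T2 = 9/63, which is rational.
The signal is periodic with fundamental period T = 1/GCD(63,9) = 1/9 s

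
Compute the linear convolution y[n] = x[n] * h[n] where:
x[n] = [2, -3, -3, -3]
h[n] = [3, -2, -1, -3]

y[n] = sum_k x[k]*h[n-k]. Output length = len(x) + len(h) - 1 = 4 + 4 - 1 = 7.
y[0] = 2*3 = 6
y[1] = -3*3 + 2*-2 = -13
y[2] = -3*3 + -3*-2 + 2*-1 = -5
y[3] = -3*3 + -3*-2 + -3*-1 + 2*-3 = -6
y[4] = -3*-2 + -3*-1 + -3*-3 = 18
y[5] = -3*-1 + -3*-3 = 12
y[6] = -3*-3 = 9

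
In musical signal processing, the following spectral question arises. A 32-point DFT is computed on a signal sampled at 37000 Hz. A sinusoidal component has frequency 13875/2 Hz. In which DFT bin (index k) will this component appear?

DFT frequency resolution = f_s/N = 37000/32 = 4625/4 Hz
Bin index k = f_signal / resolution = 13875/2 / 4625/4 = 6
The signal frequency 13875/2 Hz falls in DFT bin k = 6.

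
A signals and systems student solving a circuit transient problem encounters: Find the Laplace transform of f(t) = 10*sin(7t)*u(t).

Standard pair: sin(wt)*u(t) <-> w/(s^2+w^2)
With w = 7: L{10*sin(7t)*u(t)} = 70/(s^2+49)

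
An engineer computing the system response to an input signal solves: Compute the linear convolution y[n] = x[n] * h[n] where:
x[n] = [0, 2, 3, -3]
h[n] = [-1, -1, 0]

y[n] = sum_k x[k]*h[n-k]. Output length = len(x) + len(h) - 1 = 4 + 3 - 1 = 6.
y[0] = 0*-1 = 0
y[1] = 2*-1 + 0*-1 = -2
y[2] = 3*-1 + 2*-1 + 0*0 = -5
y[3] = -3*-1 + 3*-1 + 2*0 = 0
y[4] = -3*-1 + 3*0 = 3
y[5] = -3*0 = 0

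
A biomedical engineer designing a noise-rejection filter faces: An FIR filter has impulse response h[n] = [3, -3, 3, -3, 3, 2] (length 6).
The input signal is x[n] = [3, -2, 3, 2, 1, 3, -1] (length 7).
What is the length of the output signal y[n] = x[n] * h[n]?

For linear convolution, the output length is:
len(y) = len(x) + len(h) - 1 = 7 + 6 - 1 = 12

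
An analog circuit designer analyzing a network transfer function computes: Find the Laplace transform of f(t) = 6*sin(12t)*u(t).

Standard pair: sin(wt)*u(t) <-> w/(s^2+w^2)
With w = 12: L{6*sin(12t)*u(t)} = 72/(s^2+144)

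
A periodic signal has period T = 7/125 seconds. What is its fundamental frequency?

The fundamental frequency is the reciprocal of the period.
f = 1/T = 1/(7/125) = 125/7 Hz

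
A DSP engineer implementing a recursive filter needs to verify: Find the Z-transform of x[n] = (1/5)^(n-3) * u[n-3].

Time-shifting property: if X(z) = Z{x[n]}, then Z{x[n-d]} = z^(-d) * X(z)
X(z) = z/(z - 1/5) for x[n] = (1/5)^n * u[n]
Z{x[n-3]} = z^(-3) * z/(z - 1/5) = z^(-2)/(z - 1/5)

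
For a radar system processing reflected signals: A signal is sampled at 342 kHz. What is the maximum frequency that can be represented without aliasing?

The maximum frequency that can be represented without aliasing
is the Nyquist frequency: f_max = f_s / 2 = 342 kHz / 2 = 171 kHz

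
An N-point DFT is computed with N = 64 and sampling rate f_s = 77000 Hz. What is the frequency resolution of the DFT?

DFT frequency resolution = f_s / N
= 77000 / 64 = 9625/8 Hz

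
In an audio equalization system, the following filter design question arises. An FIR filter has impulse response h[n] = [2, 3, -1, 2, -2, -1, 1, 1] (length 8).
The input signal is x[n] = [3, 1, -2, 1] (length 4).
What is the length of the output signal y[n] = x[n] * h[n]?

For linear convolution, the output length is:
len(y) = len(x) + len(h) - 1 = 4 + 8 - 1 = 11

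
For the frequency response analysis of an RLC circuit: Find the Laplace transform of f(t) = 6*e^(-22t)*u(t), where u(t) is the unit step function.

Standard Laplace transform pair:
e^(-at)*u(t) <-> 1/(s+a)
With a = 22: L{6*e^(-22t)*u(t)} = 6/(s+22), ROC: Re(s) > -22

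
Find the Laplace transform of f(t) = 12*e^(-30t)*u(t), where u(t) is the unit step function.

Standard Laplace transform pair:
e^(-at)*u(t) <-> 1/(s+a)
With a = 30: L{12*e^(-30t)*u(t)} = 12/(s+30), ROC: Re(s) > -30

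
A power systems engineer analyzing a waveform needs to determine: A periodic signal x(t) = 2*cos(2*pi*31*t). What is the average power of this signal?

Average power of A*cos(wt) is A^2/2.
P = 2^2 / 2 = 4/2 = 2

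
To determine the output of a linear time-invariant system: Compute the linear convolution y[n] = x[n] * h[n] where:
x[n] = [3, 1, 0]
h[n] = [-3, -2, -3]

y[n] = sum_k x[k]*h[n-k]. Output length = len(x) + len(h) - 1 = 3 + 3 - 1 = 5.
y[0] = 3*-3 = -9
y[1] = 1*-3 + 3*-2 = -9
y[2] = 0*-3 + 1*-2 + 3*-3 = -11
y[3] = 0*-2 + 1*-3 = -3
y[4] = 0*-3 = 0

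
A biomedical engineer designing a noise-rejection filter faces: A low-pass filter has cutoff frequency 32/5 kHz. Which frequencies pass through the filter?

A low-pass filter passes all frequencies below the cutoff frequency 32/5 kHz and attenuates higher frequencies.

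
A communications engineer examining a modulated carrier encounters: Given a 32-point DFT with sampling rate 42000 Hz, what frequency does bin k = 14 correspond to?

The frequency of DFT bin k is: f_k = k * f_s / N
f_14 = 14 * 42000 / 32 = 18375 Hz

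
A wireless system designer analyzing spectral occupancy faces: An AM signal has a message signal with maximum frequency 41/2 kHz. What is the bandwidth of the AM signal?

In AM (double-sideband), the bandwidth is twice the message frequency.
BW = 2 * f_m = 2 * 41/2 kHz = 41 kHz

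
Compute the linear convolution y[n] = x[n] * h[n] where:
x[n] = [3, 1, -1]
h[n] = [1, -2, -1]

y[n] = sum_k x[k]*h[n-k]. Output length = len(x) + len(h) - 1 = 3 + 3 - 1 = 5.
y[0] = 3*1 = 3
y[1] = 1*1 + 3*-2 = -5
y[2] = -1*1 + 1*-2 + 3*-1 = -6
y[3] = -1*-2 + 1*-1 = 1
y[4] = -1*-1 = 1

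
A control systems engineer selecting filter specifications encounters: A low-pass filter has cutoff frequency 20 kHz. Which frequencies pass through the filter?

A low-pass filter passes all frequencies below the cutoff frequency 20 kHz and attenuates higher frequencies.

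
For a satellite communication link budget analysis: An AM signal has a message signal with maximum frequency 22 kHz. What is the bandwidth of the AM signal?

In AM (double-sideband), the bandwidth is twice the message frequency.
BW = 2 * f_m = 2 * 22 kHz = 44 kHz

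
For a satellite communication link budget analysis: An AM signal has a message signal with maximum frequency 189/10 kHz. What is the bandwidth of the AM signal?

In AM (double-sideband), the bandwidth is twice the message frequency.
BW = 2 * f_m = 2 * 189/10 kHz = 189/5 kHz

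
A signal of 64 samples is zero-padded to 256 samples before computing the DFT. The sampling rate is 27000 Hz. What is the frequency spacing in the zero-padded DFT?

Original DFT: N = 64, resolution = f_s/N = 27000/64 = 3375/8 Hz
Zero-padded DFT: N = 256, resolution = f_s/N = 27000/256 = 3375/32 Hz
Zero-padding interpolates the spectrum (finer frequency grid)
but does NOT improve the true spectral resolution (ability to resolve close frequencies).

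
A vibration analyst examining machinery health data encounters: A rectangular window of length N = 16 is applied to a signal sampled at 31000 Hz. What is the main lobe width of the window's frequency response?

For a rectangular window of length N,
the main lobe width in frequency is 2*f_s/N.
= 2*31000/16 = 3875 Hz
This determines the minimum frequency separation for resolving two sinusoids.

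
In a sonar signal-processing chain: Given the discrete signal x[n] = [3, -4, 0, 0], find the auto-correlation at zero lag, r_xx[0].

The auto-correlation at zero lag r_xx[0] equals the signal energy.
r_xx[0] = sum of x[n]^2 = 3^2 + (-4)^2 + 0^2 + 0^2
= 9 + 16 + 0 + 0 = 25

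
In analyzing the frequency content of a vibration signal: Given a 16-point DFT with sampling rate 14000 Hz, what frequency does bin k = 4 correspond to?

The frequency of DFT bin k is: f_k = k * f_s / N
f_4 = 4 * 14000 / 16 = 3500 Hz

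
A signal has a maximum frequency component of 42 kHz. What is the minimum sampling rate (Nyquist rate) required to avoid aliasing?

By the Nyquist-Shannon sampling theorem,
the minimum sampling rate (Nyquist rate) must be at least 2 * f_max.
Nyquist rate = 2 * 42 kHz = 84 kHz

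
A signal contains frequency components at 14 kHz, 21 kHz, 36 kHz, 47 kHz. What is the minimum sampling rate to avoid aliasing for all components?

The highest frequency component is f_max = 47 kHz.
Nyquist rate = 2 * f_max = 2 * 47 kHz = 94 kHz.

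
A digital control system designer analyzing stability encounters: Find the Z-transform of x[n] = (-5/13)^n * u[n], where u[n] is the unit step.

The Z-transform of a^n * u[n] is z/(z-a) for |z| > |a|.
Here a = -5/13, so X(z) = z/(z - (-5/13)) = 13z/(13z + 5)
ROC: |z| > 5/13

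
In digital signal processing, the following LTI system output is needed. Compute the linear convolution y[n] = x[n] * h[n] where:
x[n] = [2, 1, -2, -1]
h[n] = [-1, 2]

y[n] = sum_k x[k]*h[n-k]. Output length = len(x) + len(h) - 1 = 4 + 2 - 1 = 5.
y[0] = 2*-1 = -2
y[1] = 1*-1 + 2*2 = 3
y[2] = -2*-1 + 1*2 = 4
y[3] = -1*-1 + -2*2 = -3
y[4] = -1*2 = -2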